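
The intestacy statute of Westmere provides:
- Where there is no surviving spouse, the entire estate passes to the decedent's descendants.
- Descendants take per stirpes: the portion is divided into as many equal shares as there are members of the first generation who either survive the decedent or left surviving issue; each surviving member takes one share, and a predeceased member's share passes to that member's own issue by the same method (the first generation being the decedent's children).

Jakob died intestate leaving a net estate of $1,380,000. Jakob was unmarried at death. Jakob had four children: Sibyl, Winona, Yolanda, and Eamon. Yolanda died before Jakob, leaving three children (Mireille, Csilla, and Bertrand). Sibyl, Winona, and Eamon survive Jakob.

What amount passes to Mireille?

Mireille receives $115,000.

The entire $1,380,000 passes to the descendants.
That amount ($1,380,000) is divided into 4 shares of $345,000: Sibyl, Winona, and Eamon each take $345,000; Yolanda's $345,000 share passes to Yolanda's issue.
Yolanda's share ($345,000) is divided into 3 shares of $115,000: Mireille, Csilla, and Bertrand each take $115,000.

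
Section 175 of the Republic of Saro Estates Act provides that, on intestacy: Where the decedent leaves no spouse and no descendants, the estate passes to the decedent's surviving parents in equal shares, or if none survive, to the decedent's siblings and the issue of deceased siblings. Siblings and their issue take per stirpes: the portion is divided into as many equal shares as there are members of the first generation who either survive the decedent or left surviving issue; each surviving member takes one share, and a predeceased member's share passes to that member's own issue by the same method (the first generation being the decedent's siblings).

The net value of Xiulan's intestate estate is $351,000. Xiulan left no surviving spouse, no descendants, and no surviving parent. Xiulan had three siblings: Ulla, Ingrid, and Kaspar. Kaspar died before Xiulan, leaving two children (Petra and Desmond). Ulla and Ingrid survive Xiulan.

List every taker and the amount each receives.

Ulla: $117,000; Ingrid: $117,000; Petra: $58,500; Desmond: $58,500

The entire $351,000 passes to the siblings and their issue.
That amount ($351,000) is divided into 3 shares of $117,000: Ulla and Ingrid each take $117,000; Kaspar's $117,000 share passes to Kaspar's issue.
Kaspar's share ($117,000) is divided into 2 shares of $58,500: Petra and Desmond each take $58,500.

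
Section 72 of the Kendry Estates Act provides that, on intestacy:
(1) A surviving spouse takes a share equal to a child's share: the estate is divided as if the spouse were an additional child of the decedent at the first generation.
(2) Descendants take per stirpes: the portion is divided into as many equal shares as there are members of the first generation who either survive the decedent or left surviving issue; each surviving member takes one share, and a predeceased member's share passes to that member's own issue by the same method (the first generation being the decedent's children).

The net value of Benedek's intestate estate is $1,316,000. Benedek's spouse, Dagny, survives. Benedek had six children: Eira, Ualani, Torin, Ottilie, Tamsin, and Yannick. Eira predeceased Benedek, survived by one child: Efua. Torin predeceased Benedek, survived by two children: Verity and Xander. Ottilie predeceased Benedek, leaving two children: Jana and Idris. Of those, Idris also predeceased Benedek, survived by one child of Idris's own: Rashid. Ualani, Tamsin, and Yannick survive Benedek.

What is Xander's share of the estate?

Xander receives $94,000.

The spouse counts as an additional share at the children's level, so there are 7 primary shares of $188,000. Dagny takes one such share ($188,000).
The children's combined portion ($1,128,000) is divided into 6 shares of $188,000: Ualani, Tamsin, and Yannick each take $188,000; Eira's $188,000 share passes to Eira's issue; Torin's $188,000 share passes to Torin's issue; Ottilie's $188,000 share passes to Ottilie's issue.
Eira's share ($188,000) passes entirely to Efua.
Torin's share ($188,000) is divided into 2 shares of $94,000: Verity and Xander each take $94,000.
Ottilie's share ($188,000) is divided into 2 shares of $94,000: Jana takes $94,000; Idris's $94,000 share passes to Idris's issue.
Idris's share ($94,000) passes entirely to Rashid.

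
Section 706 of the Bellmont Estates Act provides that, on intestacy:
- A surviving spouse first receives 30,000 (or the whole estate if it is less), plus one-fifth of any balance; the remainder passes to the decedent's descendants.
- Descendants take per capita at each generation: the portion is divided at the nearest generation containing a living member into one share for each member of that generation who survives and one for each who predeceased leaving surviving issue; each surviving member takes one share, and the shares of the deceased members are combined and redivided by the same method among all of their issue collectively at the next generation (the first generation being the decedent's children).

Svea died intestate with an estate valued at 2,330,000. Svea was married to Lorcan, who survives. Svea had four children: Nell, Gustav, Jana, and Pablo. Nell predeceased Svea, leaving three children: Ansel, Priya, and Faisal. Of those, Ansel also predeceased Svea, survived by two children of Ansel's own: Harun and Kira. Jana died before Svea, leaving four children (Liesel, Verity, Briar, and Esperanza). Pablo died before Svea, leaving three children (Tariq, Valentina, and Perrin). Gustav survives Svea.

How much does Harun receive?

Lorcan first takes 30,000, leaving a balance of 2,300,000. Lorcan then takes one-fifth of the balance (460,000), for a total of 490,000. The remaining 1,840,000 passes to the descendants.
The descendants' portion (1,840,000) is divided at the children's generation into 4 shares of 460,000. Gustav takes 460,000. The 3 shares of the deceased (Nell, Jana, and Pablo) are combined into a pool of 1,380,000.
That pool (1,380,000) is divided at the grandchildren's generation into 10 shares of 138,000. Priya, Faisal, Liesel, Verity, Briar, Esperanza, Tariq, Valentina, and Perrin each take 138,000. The remaining share for the deceased Ansel (138,000) is carried to the next generation.
That pool (138,000) is divided at the great-grandchildren's generation equally among Harun and Kira: 69,000 each.

Harun receives 69,000.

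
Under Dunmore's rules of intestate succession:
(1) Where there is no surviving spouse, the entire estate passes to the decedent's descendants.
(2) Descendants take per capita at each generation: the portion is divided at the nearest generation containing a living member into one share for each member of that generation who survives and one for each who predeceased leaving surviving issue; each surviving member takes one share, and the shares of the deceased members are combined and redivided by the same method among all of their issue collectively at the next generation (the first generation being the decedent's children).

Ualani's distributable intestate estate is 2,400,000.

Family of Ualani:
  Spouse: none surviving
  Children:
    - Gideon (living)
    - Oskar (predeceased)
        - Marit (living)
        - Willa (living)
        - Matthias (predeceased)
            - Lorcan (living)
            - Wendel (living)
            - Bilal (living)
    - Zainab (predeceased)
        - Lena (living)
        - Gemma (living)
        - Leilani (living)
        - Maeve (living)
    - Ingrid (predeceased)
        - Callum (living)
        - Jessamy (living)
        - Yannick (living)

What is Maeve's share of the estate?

The entire 2,400,000 passes to the descendants.
That amount (2,400,000) is divided at the children's generation into 4 shares of 600,000. Gideon takes 600,000. The 3 shares of the deceased (Oskar, Zainab, and Ingrid) are combined into a pool of 1,800,000.
That pool (1,800,000) is divided at the grandchildren's generation into 10 shares of 180,000. Marit, Willa, Lena, Gemma, Leilani, Maeve, Callum, Jessamy, and Yannick each take 180,000. The remaining share for the deceased Matthias (180,000) is carried to the next generation.
That pool (180,000) is divided at the great-grandchildren's generation equally among Lorcan, Wendel, and Bilal: 60,000 each.

Maeve receives 180,000.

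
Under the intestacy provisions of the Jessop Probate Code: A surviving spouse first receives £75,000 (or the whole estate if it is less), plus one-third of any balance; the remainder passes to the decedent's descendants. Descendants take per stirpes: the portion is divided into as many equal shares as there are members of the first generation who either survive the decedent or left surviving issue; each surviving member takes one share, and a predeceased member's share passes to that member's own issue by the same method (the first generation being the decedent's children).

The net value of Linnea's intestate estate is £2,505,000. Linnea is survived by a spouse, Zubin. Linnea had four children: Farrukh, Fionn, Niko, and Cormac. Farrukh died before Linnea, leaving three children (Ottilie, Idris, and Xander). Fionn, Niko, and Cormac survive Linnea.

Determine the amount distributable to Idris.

Idris receives £135,000.

Zubin first takes £75,000, leaving a balance of £2,430,000. Zubin then takes one-third of the balance (£810,000), for a total of £885,000. The remaining £1,620,000 passes to the descendants.
The descendants' portion (£1,620,000) is divided into 4 shares of £405,000: Fionn, Niko, and Cormac each take £405,000; Farrukh's £405,000 share passes to Farrukh's issue.
Farrukh's share (£405,000) is divided into 3 shares of £135,000: Ottilie, Idris, and Xander each take £135,000.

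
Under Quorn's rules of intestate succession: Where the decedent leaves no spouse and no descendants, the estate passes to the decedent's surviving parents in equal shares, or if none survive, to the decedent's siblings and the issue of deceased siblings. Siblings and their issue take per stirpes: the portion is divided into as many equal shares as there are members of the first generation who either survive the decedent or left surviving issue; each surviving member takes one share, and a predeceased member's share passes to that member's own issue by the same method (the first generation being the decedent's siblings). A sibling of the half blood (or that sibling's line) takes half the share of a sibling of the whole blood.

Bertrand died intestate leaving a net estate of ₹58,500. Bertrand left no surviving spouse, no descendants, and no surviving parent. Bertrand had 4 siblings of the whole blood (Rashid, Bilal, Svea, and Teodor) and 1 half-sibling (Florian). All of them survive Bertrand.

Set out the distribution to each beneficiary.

Rashid: ₹13,000; Bilal: ₹13,000; Svea: ₹13,000; Florian: ₹6,500; Teodor: ₹13,000

The entire ₹58,500 passes to the siblings and their issue.
Counting each half-blood sibling's line as half a unit, there are 9/2 units in ₹58,500, so one unit is ₹13,000. Whole-blood lines (Rashid, Bilal, Svea, and Teodor) take ₹13,000 each; half-blood lines (Florian) take ₹6,500 each.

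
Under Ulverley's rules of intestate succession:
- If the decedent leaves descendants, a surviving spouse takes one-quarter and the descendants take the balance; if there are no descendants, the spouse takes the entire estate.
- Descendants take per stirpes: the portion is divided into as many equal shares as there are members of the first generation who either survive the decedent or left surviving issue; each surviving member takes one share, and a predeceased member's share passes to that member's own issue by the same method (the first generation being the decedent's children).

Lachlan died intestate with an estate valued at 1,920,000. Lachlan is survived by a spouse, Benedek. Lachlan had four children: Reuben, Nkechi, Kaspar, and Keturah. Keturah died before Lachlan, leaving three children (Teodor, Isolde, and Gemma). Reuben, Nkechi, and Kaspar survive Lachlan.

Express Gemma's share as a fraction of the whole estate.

Benedek takes one-quarter of 1,920,000 = 480,000. The remaining 1,440,000 passes to the descendants.
The descendants' portion (1,440,000) is divided into 4 shares of 360,000: Reuben, Nkechi, and Kaspar each take 360,000; Keturah's 360,000 share passes to Keturah's issue.
Keturah's share (360,000) is divided into 3 shares of 120,000: Teodor, Isolde, and Gemma each take 120,000.

Gemma receives 1/16 of the estate.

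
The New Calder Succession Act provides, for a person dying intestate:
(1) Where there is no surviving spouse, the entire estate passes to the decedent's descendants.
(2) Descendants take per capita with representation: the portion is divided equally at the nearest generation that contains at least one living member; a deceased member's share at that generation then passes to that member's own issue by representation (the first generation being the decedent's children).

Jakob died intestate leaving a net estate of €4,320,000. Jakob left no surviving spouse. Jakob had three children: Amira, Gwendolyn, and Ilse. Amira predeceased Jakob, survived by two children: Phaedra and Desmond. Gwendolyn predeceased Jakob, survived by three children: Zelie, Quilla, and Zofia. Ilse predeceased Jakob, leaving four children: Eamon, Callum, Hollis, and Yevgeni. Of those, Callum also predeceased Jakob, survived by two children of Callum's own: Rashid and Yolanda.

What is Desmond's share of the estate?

The entire €4,320,000 passes to the descendants.
No child survives, so the initial division is made at the grandchildren's generation.
That amount (€4,320,000) is divided into 9 shares of €480,000: Phaedra, Desmond, Zelie, Quilla, Zofia, Eamon, Hollis, and Yevgeni each take €480,000; Callum's €480,000 share passes to Callum's issue.
Callum's share (€480,000) is divided into 2 shares of €240,000: Rashid and Yolanda each take €240,000.

Desmond receives €480,000.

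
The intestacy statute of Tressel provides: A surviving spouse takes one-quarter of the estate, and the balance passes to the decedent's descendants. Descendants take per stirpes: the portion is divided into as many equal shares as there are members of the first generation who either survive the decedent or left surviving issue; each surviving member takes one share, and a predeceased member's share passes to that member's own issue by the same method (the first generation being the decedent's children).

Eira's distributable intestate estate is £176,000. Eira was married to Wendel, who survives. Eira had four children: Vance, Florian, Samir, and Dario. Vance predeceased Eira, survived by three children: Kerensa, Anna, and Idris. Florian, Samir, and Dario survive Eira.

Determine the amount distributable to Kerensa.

Kerensa receives £11,000.

Wendel takes one-quarter of £176,000 = £44,000. The remaining £132,000 passes to the descendants.
The descendants' portion (£132,000) is divided into 4 shares of £33,000: Florian, Samir, and Dario each take £33,000; Vance's £33,000 share passes to Vance's issue.
Vance's share (£33,000) is divided into 3 shares of £11,000: Kerensa, Anna, and Idris each take £11,000.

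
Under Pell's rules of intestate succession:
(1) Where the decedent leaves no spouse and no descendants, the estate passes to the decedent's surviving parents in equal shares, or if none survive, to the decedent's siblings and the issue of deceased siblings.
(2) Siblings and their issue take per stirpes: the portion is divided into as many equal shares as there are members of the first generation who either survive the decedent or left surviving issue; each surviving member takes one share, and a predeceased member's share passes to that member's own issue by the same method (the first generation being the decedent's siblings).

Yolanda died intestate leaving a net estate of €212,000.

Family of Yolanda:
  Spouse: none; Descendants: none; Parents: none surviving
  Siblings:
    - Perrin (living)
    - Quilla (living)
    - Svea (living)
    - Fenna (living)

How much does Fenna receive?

The entire €212,000 passes to the siblings and their issue.
That amount (€212,000) is divided into 4 shares of €53,000: Perrin, Quilla, Svea, and Fenna each take €53,000.

Fenna receives €53,000.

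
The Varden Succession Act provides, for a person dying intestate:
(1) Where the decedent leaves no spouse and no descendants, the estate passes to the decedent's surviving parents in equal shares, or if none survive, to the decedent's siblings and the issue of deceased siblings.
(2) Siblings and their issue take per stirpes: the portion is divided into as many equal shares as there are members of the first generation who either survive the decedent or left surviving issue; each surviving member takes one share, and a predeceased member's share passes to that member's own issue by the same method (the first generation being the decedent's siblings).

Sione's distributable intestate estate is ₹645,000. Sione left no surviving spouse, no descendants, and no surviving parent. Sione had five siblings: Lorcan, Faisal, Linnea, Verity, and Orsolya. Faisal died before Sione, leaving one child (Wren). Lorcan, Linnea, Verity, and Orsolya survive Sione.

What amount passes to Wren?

The entire ₹645,000 passes to the siblings and their issue.
That amount (₹645,000) is divided into 5 shares of ₹129,000: Lorcan, Linnea, Verity, and Orsolya each take ₹129,000; Faisal's ₹129,000 share passes to Faisal's issue.
Faisal's share (₹129,000) passes entirely to Wren.

Wren receives ₹129,000.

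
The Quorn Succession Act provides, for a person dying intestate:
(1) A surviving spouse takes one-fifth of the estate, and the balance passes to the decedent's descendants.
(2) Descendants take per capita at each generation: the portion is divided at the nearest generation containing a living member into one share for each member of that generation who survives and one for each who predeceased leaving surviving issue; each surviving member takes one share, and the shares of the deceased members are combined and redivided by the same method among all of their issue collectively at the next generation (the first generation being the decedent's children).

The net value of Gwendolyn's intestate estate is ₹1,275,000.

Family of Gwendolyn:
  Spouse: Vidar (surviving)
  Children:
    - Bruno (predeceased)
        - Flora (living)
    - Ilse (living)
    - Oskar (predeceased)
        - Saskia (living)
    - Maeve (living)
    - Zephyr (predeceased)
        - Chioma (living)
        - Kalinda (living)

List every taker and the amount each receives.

Vidar: ₹255,000; Flora: ₹153,000; Ilse: ₹204,000; Saskia: ₹153,000; Maeve: ₹204,000; Chioma: ₹153,000; Kalinda: ₹153,000

Vidar takes one-fifth of ₹1,275,000 = ₹255,000. The remaining ₹1,020,000 passes to the descendants.
The descendants' portion (₹1,020,000) is divided at the children's generation into 5 shares of ₹204,000. Ilse and Maeve each take ₹204,000. The 3 shares of the deceased (Bruno, Oskar, and Zephyr) are combined into a pool of ₹612,000.
That pool (₹612,000) is divided at the grandchildren's generation equally among Flora, Saskia, Chioma, and Kalinda: ₹153,000 each.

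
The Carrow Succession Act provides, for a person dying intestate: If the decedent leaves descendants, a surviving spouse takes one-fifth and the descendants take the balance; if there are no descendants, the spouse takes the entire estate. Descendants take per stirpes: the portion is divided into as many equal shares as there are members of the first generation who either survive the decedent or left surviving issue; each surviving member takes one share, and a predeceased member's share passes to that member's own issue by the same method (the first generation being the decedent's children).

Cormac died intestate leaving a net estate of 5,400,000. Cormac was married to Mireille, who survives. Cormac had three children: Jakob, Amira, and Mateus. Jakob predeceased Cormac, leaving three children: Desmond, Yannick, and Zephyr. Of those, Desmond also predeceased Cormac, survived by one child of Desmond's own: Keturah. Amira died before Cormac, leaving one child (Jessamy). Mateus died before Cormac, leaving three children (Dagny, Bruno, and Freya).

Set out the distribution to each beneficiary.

Mireille: 1,080,000; Keturah: 480,000; Yannick: 480,000; Zephyr: 480,000; Jessamy: 1,440,000; Dagny: 480,000; Bruno: 480,000; Freya: 480,000

Mireille takes one-fifth of 5,400,000 = 1,080,000. The remaining 4,320,000 passes to the descendants.
The descendants' portion (4,320,000) is divided into 3 shares of 1,440,000: Jakob's 1,440,000 share passes to Jakob's issue; Amira's 1,440,000 share passes to Amira's issue; Mateus's 1,440,000 share passes to Mateus's issue.
Jakob's share (1,440,000) is divided into 3 shares of 480,000: Yannick and Zephyr each take 480,000; Desmond's 480,000 share passes to Desmond's issue.
Desmond's share (480,000) passes entirely to Keturah.
Amira's share (1,440,000) passes entirely to Jessamy.
Mateus's share (1,440,000) is divided into 3 shares of 480,000: Dagny, Bruno, and Freya each take 480,000.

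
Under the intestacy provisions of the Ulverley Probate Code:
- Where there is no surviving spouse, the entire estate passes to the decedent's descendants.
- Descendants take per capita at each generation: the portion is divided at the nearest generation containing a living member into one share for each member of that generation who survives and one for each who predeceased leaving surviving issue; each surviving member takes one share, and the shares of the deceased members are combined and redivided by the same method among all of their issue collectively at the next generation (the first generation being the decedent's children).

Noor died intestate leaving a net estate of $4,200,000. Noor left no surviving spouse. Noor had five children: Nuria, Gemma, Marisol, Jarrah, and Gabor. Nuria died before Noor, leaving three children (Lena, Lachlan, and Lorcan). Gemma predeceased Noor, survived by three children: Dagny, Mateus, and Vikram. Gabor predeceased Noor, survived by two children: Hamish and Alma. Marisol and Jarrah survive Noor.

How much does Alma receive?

The entire $4,200,000 passes to the descendants.
That amount ($4,200,000) is divided at the children's generation into 5 shares of $840,000. Marisol and Jarrah each take $840,000. The 3 shares of the deceased (Nuria, Gemma, and Gabor) are combined into a pool of $2,520,000.
That pool ($2,520,000) is divided at the grandchildren's generation equally among Lena, Lachlan, Lorcan, Dagny, Mateus, Vikram, Hamish, and Alma: $315,000 each.

Alma receives $315,000.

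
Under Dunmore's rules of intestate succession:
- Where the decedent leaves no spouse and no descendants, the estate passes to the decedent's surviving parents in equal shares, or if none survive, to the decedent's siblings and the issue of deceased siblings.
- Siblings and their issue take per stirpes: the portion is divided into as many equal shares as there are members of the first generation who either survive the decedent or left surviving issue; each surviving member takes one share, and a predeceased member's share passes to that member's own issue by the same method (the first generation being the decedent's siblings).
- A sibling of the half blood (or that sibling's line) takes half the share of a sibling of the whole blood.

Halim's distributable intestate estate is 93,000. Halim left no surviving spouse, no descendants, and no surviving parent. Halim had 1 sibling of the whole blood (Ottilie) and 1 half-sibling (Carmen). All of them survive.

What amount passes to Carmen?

The entire 93,000 passes to the siblings and their issue.
Counting each half-blood sibling's line as half a unit, there are 3/2 units in 93,000, so one unit is 62,000. Whole-blood lines (Ottilie) take 62,000 each; half-blood lines (Carmen) take 31,000 each.

Carmen receives 31,000.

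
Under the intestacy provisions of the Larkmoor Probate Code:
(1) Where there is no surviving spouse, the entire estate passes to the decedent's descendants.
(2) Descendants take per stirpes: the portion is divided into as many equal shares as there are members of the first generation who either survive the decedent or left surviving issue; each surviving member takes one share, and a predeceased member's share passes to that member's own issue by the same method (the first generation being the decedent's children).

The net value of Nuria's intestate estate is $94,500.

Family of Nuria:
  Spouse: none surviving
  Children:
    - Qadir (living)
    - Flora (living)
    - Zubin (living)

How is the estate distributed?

The entire $94,500 passes to the descendants.
That amount ($94,500) is divided into 3 shares of $31,500: Qadir, Flora, and Zubin each take $31,500.

Qadir: $31,500; Flora: $31,500; Zubin: $31,500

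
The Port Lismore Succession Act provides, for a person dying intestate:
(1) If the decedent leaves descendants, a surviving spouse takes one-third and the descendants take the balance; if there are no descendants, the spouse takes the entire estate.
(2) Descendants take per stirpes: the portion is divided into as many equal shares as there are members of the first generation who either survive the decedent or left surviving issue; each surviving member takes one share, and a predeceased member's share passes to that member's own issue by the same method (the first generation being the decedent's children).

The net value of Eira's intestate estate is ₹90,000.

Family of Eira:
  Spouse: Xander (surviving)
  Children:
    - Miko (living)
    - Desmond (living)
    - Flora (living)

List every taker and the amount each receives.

Xander: ₹30,000; Miko: ₹20,000; Desmond: ₹20,000; Flora: ₹20,000

Xander takes one-third of ₹90,000 = ₹30,000. The remaining ₹60,000 passes to the descendants.
The descendants' portion (₹60,000) is divided into 3 shares of ₹20,000: Miko, Desmond, and Flora each take ₹20,000.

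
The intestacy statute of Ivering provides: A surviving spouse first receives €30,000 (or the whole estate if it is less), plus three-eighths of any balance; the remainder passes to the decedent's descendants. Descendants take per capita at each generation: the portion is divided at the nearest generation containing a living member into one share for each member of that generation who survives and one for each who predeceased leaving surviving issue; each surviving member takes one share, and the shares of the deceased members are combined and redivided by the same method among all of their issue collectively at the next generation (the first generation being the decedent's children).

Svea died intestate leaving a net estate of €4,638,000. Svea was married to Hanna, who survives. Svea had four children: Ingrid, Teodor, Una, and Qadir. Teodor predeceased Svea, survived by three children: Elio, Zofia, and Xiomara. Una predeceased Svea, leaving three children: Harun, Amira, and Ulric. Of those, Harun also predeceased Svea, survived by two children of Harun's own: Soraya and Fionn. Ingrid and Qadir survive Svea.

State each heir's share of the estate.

Hanna: €1,758,000; Ingrid: €720,000; Elio: €240,000; Zofia: €240,000; Xiomara: €240,000; Soraya: €120,000; Fionn: €120,000; Amira: €240,000; Ulric: €240,000; Qadir: €720,000

Hanna first takes €30,000, leaving a balance of €4,608,000. Hanna then takes three-eighths of the balance (€1,728,000), for a total of €1,758,000. The remaining €2,880,000 passes to the descendants.
The descendants' portion (€2,880,000) is divided at the children's generation into 4 shares of €720,000. Ingrid and Qadir each take €720,000. The 2 shares of the deceased (Teodor and Una) are combined into a pool of €1,440,000.
That pool (€1,440,000) is divided at the grandchildren's generation into 6 shares of €240,000. Elio, Zofia, Xiomara, Amira, and Ulric each take €240,000. The remaining share for the deceased Harun (€240,000) is carried to the next generation.
That pool (€240,000) is divided at the great-grandchildren's generation equally among Soraya and Fionn: €120,000 each.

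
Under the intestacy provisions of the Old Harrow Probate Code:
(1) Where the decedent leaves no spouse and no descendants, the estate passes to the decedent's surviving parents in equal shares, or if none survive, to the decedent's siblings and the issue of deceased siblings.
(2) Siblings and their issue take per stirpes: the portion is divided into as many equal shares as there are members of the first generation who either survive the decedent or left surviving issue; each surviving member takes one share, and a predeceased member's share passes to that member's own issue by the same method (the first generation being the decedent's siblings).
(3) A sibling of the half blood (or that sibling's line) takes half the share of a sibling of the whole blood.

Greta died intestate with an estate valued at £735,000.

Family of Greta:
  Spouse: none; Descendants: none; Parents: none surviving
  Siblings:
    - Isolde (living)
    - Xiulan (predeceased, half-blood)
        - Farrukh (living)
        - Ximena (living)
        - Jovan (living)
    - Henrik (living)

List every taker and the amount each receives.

Isolde: £294,000; Farrukh: £49,000; Ximena: £49,000; Jovan: £49,000; Henrik: £294,000

The entire £735,000 passes to the siblings and their issue.
Counting each half-blood sibling's line as half a unit, there are 5/2 units in £735,000, so one unit is £294,000. Whole-blood lines (Isolde and Henrik) take £294,000 each; half-blood lines (Xiulan) take £147,000 each.
Xiulan's share (£147,000) is divided into 3 shares of £49,000: Farrukh, Ximena, and Jovan each take £49,000.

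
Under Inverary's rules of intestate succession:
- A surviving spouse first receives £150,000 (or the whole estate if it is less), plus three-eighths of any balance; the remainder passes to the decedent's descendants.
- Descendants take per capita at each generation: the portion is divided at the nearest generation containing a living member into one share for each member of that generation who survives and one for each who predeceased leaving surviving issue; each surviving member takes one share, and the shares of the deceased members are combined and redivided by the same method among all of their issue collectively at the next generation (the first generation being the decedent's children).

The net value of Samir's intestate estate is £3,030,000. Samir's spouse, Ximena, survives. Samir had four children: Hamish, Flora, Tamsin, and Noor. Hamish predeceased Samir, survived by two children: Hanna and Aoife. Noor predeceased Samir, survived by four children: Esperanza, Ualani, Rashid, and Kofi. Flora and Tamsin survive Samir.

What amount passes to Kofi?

Kofi receives £150,000.

Ximena first takes £150,000, leaving a balance of £2,880,000. Ximena then takes three-eighths of the balance (£1,080,000), for a total of £1,230,000. The remaining £1,800,000 passes to the descendants.
The descendants' portion (£1,800,000) is divided at the children's generation into 4 shares of £450,000. Flora and Tamsin each take £450,000. The 2 shares of the deceased (Hamish and Noor) are combined into a pool of £900,000.
That pool (£900,000) is divided at the grandchildren's generation equally among Hanna, Aoife, Esperanza, Ualani, Rashid, and Kofi: £150,000 each.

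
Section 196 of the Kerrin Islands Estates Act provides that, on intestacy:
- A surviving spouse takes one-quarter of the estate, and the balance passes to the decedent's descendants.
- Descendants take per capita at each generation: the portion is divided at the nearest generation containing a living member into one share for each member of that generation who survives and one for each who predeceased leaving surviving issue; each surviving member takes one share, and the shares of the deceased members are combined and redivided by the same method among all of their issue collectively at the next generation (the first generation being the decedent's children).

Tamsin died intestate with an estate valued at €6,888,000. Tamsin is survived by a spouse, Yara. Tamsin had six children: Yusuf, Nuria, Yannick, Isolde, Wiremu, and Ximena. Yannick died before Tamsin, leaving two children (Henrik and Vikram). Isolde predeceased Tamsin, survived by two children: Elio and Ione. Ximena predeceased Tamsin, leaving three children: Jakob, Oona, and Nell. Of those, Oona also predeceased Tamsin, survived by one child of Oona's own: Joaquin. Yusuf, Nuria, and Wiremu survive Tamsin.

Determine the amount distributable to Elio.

Yara takes one-quarter of €6,888,000 = €1,722,000. The remaining €5,166,000 passes to the descendants.
The descendants' portion (€5,166,000) is divided at the children's generation into 6 shares of €861,000. Yusuf, Nuria, and Wiremu each take €861,000. The 3 shares of the deceased (Yannick, Isolde, and Ximena) are combined into a pool of €2,583,000.
That pool (€2,583,000) is divided at the grandchildren's generation into 7 shares of €369,000. Henrik, Vikram, Elio, Ione, Jakob, and Nell each take €369,000. The remaining share for the deceased Oona (€369,000) is carried to the next generation.
That pool (€369,000) passes entirely to Joaquin, the sole taker at the great-grandchildren's generation.

Elio receives €369,000.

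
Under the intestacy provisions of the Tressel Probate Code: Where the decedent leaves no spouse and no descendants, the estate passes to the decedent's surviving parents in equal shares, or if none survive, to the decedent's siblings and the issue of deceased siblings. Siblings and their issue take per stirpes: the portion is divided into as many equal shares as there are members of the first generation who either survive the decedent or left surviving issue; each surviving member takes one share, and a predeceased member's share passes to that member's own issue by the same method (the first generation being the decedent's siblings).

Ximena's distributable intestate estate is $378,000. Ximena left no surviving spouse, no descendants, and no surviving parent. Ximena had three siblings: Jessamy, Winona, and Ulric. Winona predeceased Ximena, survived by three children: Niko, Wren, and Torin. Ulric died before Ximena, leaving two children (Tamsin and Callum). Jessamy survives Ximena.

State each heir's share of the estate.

Jessamy: $126,000; Niko: $42,000; Wren: $42,000; Torin: $42,000; Tamsin: $63,000; Callum: $63,000

The entire $378,000 passes to the siblings and their issue.
That amount ($378,000) is divided into 3 shares of $126,000: Jessamy takes $126,000; Winona's $126,000 share passes to Winona's issue; Ulric's $126,000 share passes to Ulric's issue.
Winona's share ($126,000) is divided into 3 shares of $42,000: Niko, Wren, and Torin each take $42,000.
Ulric's share ($126,000) is divided into 2 shares of $63,000: Tamsin and Callum each take $63,000.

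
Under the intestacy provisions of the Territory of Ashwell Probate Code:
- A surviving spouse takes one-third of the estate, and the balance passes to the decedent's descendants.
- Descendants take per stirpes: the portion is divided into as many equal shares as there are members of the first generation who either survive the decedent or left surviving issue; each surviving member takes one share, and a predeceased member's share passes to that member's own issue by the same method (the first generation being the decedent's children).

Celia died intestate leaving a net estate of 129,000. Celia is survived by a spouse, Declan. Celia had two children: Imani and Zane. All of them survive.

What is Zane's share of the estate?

Zane receives 43,000.

Declan takes one-third of 129,000 = 43,000. The remaining 86,000 passes to the descendants.
The descendants' portion (86,000) is divided into 2 shares of 43,000: Imani and Zane each take 43,000.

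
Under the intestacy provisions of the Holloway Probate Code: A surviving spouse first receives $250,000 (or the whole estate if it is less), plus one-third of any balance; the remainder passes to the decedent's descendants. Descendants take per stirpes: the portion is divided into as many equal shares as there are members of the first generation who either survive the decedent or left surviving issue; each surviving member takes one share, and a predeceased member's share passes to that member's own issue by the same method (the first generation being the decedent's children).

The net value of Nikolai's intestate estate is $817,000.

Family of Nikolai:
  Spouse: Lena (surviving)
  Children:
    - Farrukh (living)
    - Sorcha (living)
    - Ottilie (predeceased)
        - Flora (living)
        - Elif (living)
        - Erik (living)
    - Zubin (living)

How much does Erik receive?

Lena first takes $250,000, leaving a balance of $567,000. Lena then takes one-third of the balance ($189,000), for a total of $439,000. The remaining $378,000 passes to the descendants.
The descendants' portion ($378,000) is divided into 4 shares of $94,500: Farrukh, Sorcha, and Zubin each take $94,500; Ottilie's $94,500 share passes to Ottilie's issue.
Ottilie's share ($94,500) is divided into 3 shares of $31,500: Flora, Elif, and Erik each take $31,500.

Erik receives $31,500.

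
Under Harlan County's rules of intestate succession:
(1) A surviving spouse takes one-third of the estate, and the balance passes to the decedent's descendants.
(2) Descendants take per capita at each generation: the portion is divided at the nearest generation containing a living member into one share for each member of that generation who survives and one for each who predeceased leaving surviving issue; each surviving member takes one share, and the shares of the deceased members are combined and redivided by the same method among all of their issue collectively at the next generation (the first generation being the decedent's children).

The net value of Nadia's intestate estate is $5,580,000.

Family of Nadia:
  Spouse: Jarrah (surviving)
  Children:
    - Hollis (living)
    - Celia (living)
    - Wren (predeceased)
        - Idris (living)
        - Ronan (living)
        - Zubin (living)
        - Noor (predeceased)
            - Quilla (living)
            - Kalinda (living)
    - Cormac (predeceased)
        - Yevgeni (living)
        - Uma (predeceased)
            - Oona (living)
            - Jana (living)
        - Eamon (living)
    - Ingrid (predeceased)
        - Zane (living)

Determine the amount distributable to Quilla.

Jarrah takes one-third of $5,580,000 = $1,860,000. The remaining $3,720,000 passes to the descendants.
The descendants' portion ($3,720,000) is divided at the children's generation into 5 shares of $744,000. Hollis and Celia each take $744,000. The 3 shares of the deceased (Wren, Cormac, and Ingrid) are combined into a pool of $2,232,000.
That pool ($2,232,000) is divided at the grandchildren's generation into 8 shares of $279,000. Idris, Ronan, Zubin, Yevgeni, Eamon, and Zane each take $279,000. The 2 shares of the deceased (Noor and Uma) are combined into a pool of $558,000.
That pool ($558,000) is divided at the great-grandchildren's generation equally among Quilla, Kalinda, Oona, and Jana: $139,500 each.

Quilla receives $139,500.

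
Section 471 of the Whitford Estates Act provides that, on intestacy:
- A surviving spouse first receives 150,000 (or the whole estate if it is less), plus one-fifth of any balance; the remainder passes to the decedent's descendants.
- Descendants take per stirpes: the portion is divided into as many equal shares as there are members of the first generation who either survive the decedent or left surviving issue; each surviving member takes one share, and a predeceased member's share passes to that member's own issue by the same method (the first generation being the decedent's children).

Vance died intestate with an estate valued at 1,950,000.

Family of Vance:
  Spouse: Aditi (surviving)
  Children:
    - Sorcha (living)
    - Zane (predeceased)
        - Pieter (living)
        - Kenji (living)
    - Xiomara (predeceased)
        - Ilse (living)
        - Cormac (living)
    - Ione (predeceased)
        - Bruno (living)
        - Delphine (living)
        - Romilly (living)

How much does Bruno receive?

Bruno receives 120,000.

Aditi first takes 150,000, leaving a balance of 1,800,000. Aditi then takes one-fifth of the balance (360,000), for a total of 510,000. The remaining 1,440,000 passes to the descendants.
The descendants' portion (1,440,000) is divided into 4 shares of 360,000: Sorcha takes 360,000; Zane's 360,000 share passes to Zane's issue; Xiomara's 360,000 share passes to Xiomara's issue; Ione's 360,000 share passes to Ione's issue.
Zane's share (360,000) is divided into 2 shares of 180,000: Pieter and Kenji each take 180,000.
Xiomara's share (360,000) is divided into 2 shares of 180,000: Ilse and Cormac each take 180,000.
Ione's share (360,000) is divided into 3 shares of 120,000: Bruno, Delphine, and Romilly each take 120,000.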